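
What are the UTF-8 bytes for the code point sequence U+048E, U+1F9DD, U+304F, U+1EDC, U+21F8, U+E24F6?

U+048E: 2-byte form → D2 8E.
U+1F9DD: 4-byte form → F0 9F A7 9D.
U+304F: 3-byte form → E3 81 8F.
U+1EDC: 3-byte form → E1 BB 9C.
U+21F8: 3-byte form → E2 87 B8.
U+E24F6: 4-byte form → F3 A2 93 B6.
Concatenated (19 bytes): D2 8E F0 9F A7 9D E3 81 8F E1 BB 9C E2 87 B8 F3 A2 93 B6.

D2 8E F0 9F A7 9D E3 81 8F E1 BB 9C E2 87 B8 F3 A2 93 B6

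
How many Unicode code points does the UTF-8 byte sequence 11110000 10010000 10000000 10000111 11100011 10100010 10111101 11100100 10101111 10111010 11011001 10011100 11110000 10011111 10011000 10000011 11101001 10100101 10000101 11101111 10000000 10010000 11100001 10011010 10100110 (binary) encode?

8

Byte at offset 0: 0xF0 = 11110000 → 4-byte char (#1). Advance 4.
Byte at offset 4: 0xE3 = 11100011 → 3-byte char (#2). Advance 3.
Byte at offset 7: 0xE4 = 11100100 → 3-byte char (#3). Advance 3.
Byte at offset 10: 0xD9 = 11011001 → 2-byte char (#4). Advance 2.
Byte at offset 12: 0xF0 = 11110000 → 4-byte char (#5). Advance 4.
Byte at offset 16: 0xE9 = 11101001 → 3-byte char (#6). Advance 3.
Byte at offset 19: 0xEF = 11101111 → 3-byte char (#7). Advance 3.
Byte at offset 22: 0xE1 = 11100001 → 3-byte char (#8). Advance 3.
Reached end at offset 25 after 8 code points.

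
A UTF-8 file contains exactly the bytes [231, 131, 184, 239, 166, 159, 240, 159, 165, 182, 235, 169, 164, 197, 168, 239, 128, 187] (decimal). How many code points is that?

6

Byte at offset 0: 0xE7 = 11100111 → 3-byte char (#1). Advance 3.
Byte at offset 3: 0xEF = 11101111 → 3-byte char (#2). Advance 3.
Byte at offset 6: 0xF0 = 11110000 → 4-byte char (#3). Advance 4.
Byte at offset 10: 0xEB = 11101011 → 3-byte char (#4). Advance 3.
Byte at offset 13: 0xC5 = 11000101 → 2-byte char (#5). Advance 2.
Byte at offset 15: 0xEF = 11101111 → 3-byte char (#6). Advance 3.
Reached end at offset 18 after 6 code points.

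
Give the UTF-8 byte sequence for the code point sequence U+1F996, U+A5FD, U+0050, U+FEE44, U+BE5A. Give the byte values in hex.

F0 9F A6 96 EA 97 BD 50 F3 BE B9 84 EB B9 9A

U+1F996: 4-byte form → F0 9F A6 96.
U+A5FD: 3-byte form → EA 97 BD.
U+0050: 1-byte form → 50.
U+FEE44: 4-byte form → F3 BE B9 84.
U+BE5A: 3-byte form → EB B9 9A.
Concatenated (15 bytes): F0 9F A6 96 EA 97 BD 50 F3 BE B9 84 EB B9 9A.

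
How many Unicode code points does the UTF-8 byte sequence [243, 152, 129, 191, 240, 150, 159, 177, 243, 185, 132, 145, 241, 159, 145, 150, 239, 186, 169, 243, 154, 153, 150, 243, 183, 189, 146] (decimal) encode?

7

Byte at offset 0: 0xF3 = 11110011 → 4-byte char (#1). Advance 4.
Byte at offset 4: 0xF0 = 11110000 → 4-byte char (#2). Advance 4.
Byte at offset 8: 0xF3 = 11110011 → 4-byte char (#3). Advance 4.
Byte at offset 12: 0xF1 = 11110001 → 4-byte char (#4). Advance 4.
Byte at offset 16: 0xEF = 11101111 → 3-byte char (#5). Advance 3.
Byte at offset 19: 0xF3 = 11110011 → 4-byte char (#6). Advance 4.
Byte at offset 23: 0xF3 = 11110011 → 4-byte char (#7). Advance 4.
Reached end at offset 27 after 7 code points.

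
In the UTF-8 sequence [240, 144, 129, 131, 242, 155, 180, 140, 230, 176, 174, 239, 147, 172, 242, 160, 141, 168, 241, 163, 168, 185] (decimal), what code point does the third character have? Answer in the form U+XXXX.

U+6C2E

Offset 0: leading byte 0xF0 = 11110000 → 4-byte char #1 = F0 90 81 83.
Offset 4: leading byte 0xF2 = 11110010 → 4-byte char #2 = F2 9B B4 8C.
Offset 8: leading byte 0xE6 = 11100110 → 3-byte char #3 = E6 B0 AE.
Leading byte 0xE6 = 11100110 matches 1110xxxx → 3-byte sequence.
Byte 1: 0xE6 = 11100110, payload 0110 (4 bits).
Byte 2: 0xB0 = 10110000 (10xxxxxx ✓), payload 110000.
Byte 3: 0xAE = 10101110 (10xxxxxx ✓), payload 101110.
Concatenate: 0110110000101110 = 0x6C2E (16 bits → U+6C2E).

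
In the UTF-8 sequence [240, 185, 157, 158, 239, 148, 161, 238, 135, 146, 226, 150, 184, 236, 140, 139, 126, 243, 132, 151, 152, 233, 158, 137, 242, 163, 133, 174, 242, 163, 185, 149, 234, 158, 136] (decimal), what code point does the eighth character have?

Offset 0: leading byte 0xF0 = 11110000 → 4-byte char #1 = F0 B9 9D 9E.
Offset 4: leading byte 0xEF = 11101111 → 3-byte char #2 = EF 94 A1.
Offset 7: leading byte 0xEE = 11101110 → 3-byte char #3 = EE 87 92.
Offset 10: leading byte 0xE2 = 11100010 → 3-byte char #4 = E2 96 B8.
Offset 13: leading byte 0xEC = 11101100 → 3-byte char #5 = EC 8C 8B.
Offset 16: leading byte 0x7E = 01111110 → 1-byte char #6 = 7E.
Offset 17: leading byte 0xF3 = 11110011 → 4-byte char #7 = F3 84 97 98.
Offset 21: leading byte 0xE9 = 11101001 → 3-byte char #8 = E9 9E 89.
Leading byte 0xE9 = 11101001 matches 1110xxxx → 3-byte sequence.
Byte 1: 0xE9 = 11101001, payload 1001 (4 bits).
Byte 2: 0x9E = 10011110 (10xxxxxx ✓), payload 011110.
Byte 3: 0x89 = 10001001 (10xxxxxx ✓), payload 001001.
Concatenate: 1001011110001001 = 0x9789 (16 bits → U+9789).

U+9789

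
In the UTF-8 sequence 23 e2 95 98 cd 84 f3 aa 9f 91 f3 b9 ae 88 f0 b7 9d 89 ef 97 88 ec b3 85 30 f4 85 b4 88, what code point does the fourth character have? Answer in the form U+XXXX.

U+EA7D1

Offset 0: leading byte 0x23 = 00100011 → 1-byte char #1 = 23.
Offset 1: leading byte 0xE2 = 11100010 → 3-byte char #2 = E2 95 98.
Offset 4: leading byte 0xCD = 11001101 → 2-byte char #3 = CD 84.
Offset 6: leading byte 0xF3 = 11110011 → 4-byte char #4 = F3 AA 9F 91.
Leading byte 0xF3 = 11110011 matches 11110xxx → 4-byte sequence.
Byte 1: 0xF3 = 11110011, payload 011 (3 bits).
Byte 2: 0xAA = 10101010 (10xxxxxx ✓), payload 101010.
Byte 3: 0x9F = 10011111 (10xxxxxx ✓), payload 011111.
Byte 4: 0x91 = 10010001 (10xxxxxx ✓), payload 010001.
Concatenate: 011101010011111010001 = 0xEA7D1 (21 bits → U+EA7D1).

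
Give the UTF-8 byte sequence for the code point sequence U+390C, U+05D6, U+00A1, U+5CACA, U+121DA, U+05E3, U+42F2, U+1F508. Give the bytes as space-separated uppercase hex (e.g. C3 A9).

U+390C: 3-byte form → E3 A4 8C.
U+05D6: 2-byte form → D7 96.
U+00A1: 2-byte form → C2 A1.
U+5CACA: 4-byte form → F1 9C AB 8A.
U+121DA: 4-byte form → F0 92 87 9A.
U+05E3: 2-byte form → D7 A3.
U+42F2: 3-byte form → E4 8B B2.
U+1F508: 4-byte form → F0 9F 94 88.
Concatenated (24 bytes): E3 A4 8C D7 96 C2 A1 F1 9C AB 8A F0 92 87 9A D7 A3 E4 8B B2 F0 9F 94 88.

E3 A4 8C D7 96 C2 A1 F1 9C AB 8A F0 92 87 9A D7 A3 E4 8B B2 F0 9F 94 88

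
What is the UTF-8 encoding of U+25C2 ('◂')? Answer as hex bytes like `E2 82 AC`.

U+25C2 = 0x25C2 = 9666 decimal. In range U+0800–U+FFFF → 3-byte form: 1110xxxx 10xxxxxx 10xxxxxx.
Binary (16 bits): 0010010111000010.
Split 4+6+6: 0010 | 010111 | 000010.
Byte 1: 11100010 = 0xE2.
Byte 2: 10010111 = 0x97.
Byte 3: 10000010 = 0x82.

E2 97 82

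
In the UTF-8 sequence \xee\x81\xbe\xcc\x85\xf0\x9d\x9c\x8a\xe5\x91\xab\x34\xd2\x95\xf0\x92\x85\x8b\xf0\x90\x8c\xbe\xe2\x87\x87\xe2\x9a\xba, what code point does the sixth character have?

Offset 0: leading byte 0xEE = 11101110 → 3-byte char #1 = EE 81 BE.
Offset 3: leading byte 0xCC = 11001100 → 2-byte char #2 = CC 85.
Offset 5: leading byte 0xF0 = 11110000 → 4-byte char #3 = F0 9D 9C 8A.
Offset 9: leading byte 0xE5 = 11100101 → 3-byte char #4 = E5 91 AB.
Offset 12: leading byte 0x34 = 00110100 → 1-byte char #5 = 34.
Offset 13: leading byte 0xD2 = 11010010 → 2-byte char #6 = D2 95.
Leading byte 0xD2 = 11010010 matches 110xxxxx → 2-byte sequence.
Byte 1: 0xD2 = 11010010, payload 10010 (5 bits).
Byte 2: 0x95 = 10010101 (10xxxxxx ✓), payload 010101.
Concatenate: 10010010101 = 0x495 (11 bits → U+0495).

U+0495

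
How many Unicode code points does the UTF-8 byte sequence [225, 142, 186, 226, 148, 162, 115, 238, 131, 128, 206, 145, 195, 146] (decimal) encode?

6

Byte at offset 0: 0xE1 = 11100001 → 3-byte char (#1). Advance 3.
Byte at offset 3: 0xE2 = 11100010 → 3-byte char (#2). Advance 3.
Byte at offset 6: 0x73 = 01110011 → 1-byte char (#3). Advance 1.
Byte at offset 7: 0xEE = 11101110 → 3-byte char (#4). Advance 3.
Byte at offset 10: 0xCE = 11001110 → 2-byte char (#5). Advance 2.
Byte at offset 12: 0xC3 = 11000011 → 2-byte char (#6). Advance 2.
Reached end at offset 14 after 6 code points.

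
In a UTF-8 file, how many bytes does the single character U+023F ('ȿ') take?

2

U+023F = 0x23F. UTF-8 uses 1 byte below 0x80, 2 below 0x800, 3 below 0x10000, 4 up to 0x10FFFF. 0x23F is in U+0080–U+07FF → 2 bytes.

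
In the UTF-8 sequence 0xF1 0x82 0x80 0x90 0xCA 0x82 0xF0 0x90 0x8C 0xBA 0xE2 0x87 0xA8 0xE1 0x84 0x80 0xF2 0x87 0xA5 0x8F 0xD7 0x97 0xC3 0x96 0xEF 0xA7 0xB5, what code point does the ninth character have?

Offset 0: leading byte 0xF1 = 11110001 → 4-byte char #1 = F1 82 80 90.
Offset 4: leading byte 0xCA = 11001010 → 2-byte char #2 = CA 82.
Offset 6: leading byte 0xF0 = 11110000 → 4-byte char #3 = F0 90 8C BA.
Offset 10: leading byte 0xE2 = 11100010 → 3-byte char #4 = E2 87 A8.
Offset 13: leading byte 0xE1 = 11100001 → 3-byte char #5 = E1 84 80.
Offset 16: leading byte 0xF2 = 11110010 → 4-byte char #6 = F2 87 A5 8F.
Offset 20: leading byte 0xD7 = 11010111 → 2-byte char #7 = D7 97.
Offset 22: leading byte 0xC3 = 11000011 → 2-byte char #8 = C3 96.
Offset 24: leading byte 0xEF = 11101111 → 3-byte char #9 = EF A7 B5.
Leading byte 0xEF = 11101111 matches 1110xxxx → 3-byte sequence.
Byte 1: 0xEF = 11101111, payload 1111 (4 bits).
Byte 2: 0xA7 = 10100111 (10xxxxxx ✓), payload 100111.
Byte 3: 0xB5 = 10110101 (10xxxxxx ✓), payload 110101.
Concatenate: 1111100111110101 = 0xF9F5 (16 bits → U+F9F5).

U+F9F5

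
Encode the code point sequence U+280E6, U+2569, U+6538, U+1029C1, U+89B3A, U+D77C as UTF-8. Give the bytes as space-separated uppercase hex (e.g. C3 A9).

F0 A8 83 A6 E2 95 A9 E6 94 B8 F4 82 A7 81 F2 89 AC BA ED 9D BC

U+280E6: 4-byte form → F0 A8 83 A6.
U+2569: 3-byte form → E2 95 A9.
U+6538: 3-byte form → E6 94 B8.
U+1029C1: 4-byte form → F4 82 A7 81.
U+89B3A: 4-byte form → F2 89 AC BA.
U+D77C: 3-byte form → ED 9D BC.
Concatenated (21 bytes): F0 A8 83 A6 E2 95 A9 E6 94 B8 F4 82 A7 81 F2 89 AC BA ED 9D BC.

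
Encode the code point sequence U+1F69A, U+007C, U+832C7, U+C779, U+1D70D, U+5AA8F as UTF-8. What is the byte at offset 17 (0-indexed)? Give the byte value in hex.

U+1F69A → 4-byte form F0 9F 9A 9A at offsets 0–3.
U+007C → 1-byte form 7C at offsets 4–4.
U+832C7 → 4-byte form F2 83 8B 87 at offsets 5–8.
U+C779 → 3-byte form EC 9D B9 at offsets 9–11.
U+1D70D → 4-byte form F0 9D 9C 8D at offsets 12–15.
U+5AA8F → 4-byte form F1 9A AA 8F at offsets 16–19.
Offset 17 falls in char 6's range; it's byte 2 of F1 9A AA 8F = 0x9A.

0x9A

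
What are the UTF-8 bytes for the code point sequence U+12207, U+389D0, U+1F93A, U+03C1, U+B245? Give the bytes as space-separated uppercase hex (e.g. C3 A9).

F0 92 88 87 F0 B8 A7 90 F0 9F A4 BA CF 81 EB 89 85

U+12207: 4-byte form → F0 92 88 87.
U+389D0: 4-byte form → F0 B8 A7 90.
U+1F93A: 4-byte form → F0 9F A4 BA.
U+03C1: 2-byte form → CF 81.
U+B245: 3-byte form → EB 89 85.
Concatenated (17 bytes): F0 92 88 87 F0 B8 A7 90 F0 9F A4 BA CF 81 EB 89 85.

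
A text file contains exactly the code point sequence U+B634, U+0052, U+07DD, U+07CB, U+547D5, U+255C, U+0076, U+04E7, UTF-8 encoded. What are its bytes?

U+B634: 3-byte form → EB 98 B4.
U+0052: 1-byte form → 52.
U+07DD: 2-byte form → DF 9D.
U+07CB: 2-byte form → DF 8B.
U+547D5: 4-byte form → F1 94 9F 95.
U+255C: 3-byte form → E2 95 9C.
U+0076: 1-byte form → 76.
U+04E7: 2-byte form → D3 A7.
Concatenated (18 bytes): EB 98 B4 52 DF 9D DF 8B F1 94 9F 95 E2 95 9C 76 D3 A7.

EB 98 B4 52 DF 9D DF 8B F1 94 9F 95 E2 95 9C 76 D3 A7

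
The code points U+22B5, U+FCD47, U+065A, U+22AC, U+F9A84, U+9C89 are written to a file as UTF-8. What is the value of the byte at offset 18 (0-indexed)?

0x89

U+22B5 → 3-byte form E2 8A B5 at offsets 0–2.
U+FCD47 → 4-byte form F3 BC B5 87 at offsets 3–6.
U+065A → 2-byte form D9 9A at offsets 7–8.
U+22AC → 3-byte form E2 8A AC at offsets 9–11.
U+F9A84 → 4-byte form F3 B9 AA 84 at offsets 12–15.
U+9C89 → 3-byte form E9 B2 89 at offsets 16–18.
Offset 18 falls in char 6's range; it's byte 3 of E9 B2 89 = 0x89.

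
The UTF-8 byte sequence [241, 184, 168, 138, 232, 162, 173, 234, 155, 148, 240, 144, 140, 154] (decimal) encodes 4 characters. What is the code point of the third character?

U+A6D4

Offset 0: leading byte 0xF1 = 11110001 → 4-byte char #1 = F1 B8 A8 8A.
Offset 4: leading byte 0xE8 = 11101000 → 3-byte char #2 = E8 A2 AD.
Offset 7: leading byte 0xEA = 11101010 → 3-byte char #3 = EA 9B 94.
Leading byte 0xEA = 11101010 matches 1110xxxx → 3-byte sequence.
Byte 1: 0xEA = 11101010, payload 1010 (4 bits).
Byte 2: 0x9B = 10011011 (10xxxxxx ✓), payload 011011.
Byte 3: 0x94 = 10010100 (10xxxxxx ✓), payload 010100.
Concatenate: 1010011011010100 = 0xA6D4 (16 bits → U+A6D4).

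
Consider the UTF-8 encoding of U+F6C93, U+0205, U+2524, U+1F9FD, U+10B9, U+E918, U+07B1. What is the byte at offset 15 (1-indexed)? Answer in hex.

1-indexed offset 15 is 0-indexed offset 14.
U+F6C93 → 4-byte form F3 B6 B2 93 at offsets 0–3.
U+0205 → 2-byte form C8 85 at offsets 4–5.
U+2524 → 3-byte form E2 94 A4 at offsets 6–8.
U+1F9FD → 4-byte form F0 9F A7 BD at offsets 9–12.
U+10B9 → 3-byte form E1 82 B9 at offsets 13–15.
Offset 14 falls in char 5's range; it's byte 2 of E1 82 B9 = 0x82.

0x82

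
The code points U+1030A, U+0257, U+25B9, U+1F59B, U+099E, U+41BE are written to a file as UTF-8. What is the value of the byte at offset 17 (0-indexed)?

U+1030A → 4-byte form F0 90 8C 8A at offsets 0–3.
U+0257 → 2-byte form C9 97 at offsets 4–5.
U+25B9 → 3-byte form E2 96 B9 at offsets 6–8.
U+1F59B → 4-byte form F0 9F 96 9B at offsets 9–12.
U+099E → 3-byte form E0 A6 9E at offsets 13–15.
U+41BE → 3-byte form E4 86 BE at offsets 16–18.
Offset 17 falls in char 6's range; it's byte 2 of E4 86 BE = 0x86.

0x86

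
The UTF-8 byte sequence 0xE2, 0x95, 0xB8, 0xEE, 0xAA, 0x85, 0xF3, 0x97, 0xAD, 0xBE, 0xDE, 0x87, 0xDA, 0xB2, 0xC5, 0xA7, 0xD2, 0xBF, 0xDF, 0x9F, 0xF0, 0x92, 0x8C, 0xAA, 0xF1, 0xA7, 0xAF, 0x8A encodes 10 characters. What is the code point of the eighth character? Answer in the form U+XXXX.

Offset 0: leading byte 0xE2 = 11100010 → 3-byte char #1 = E2 95 B8.
Offset 3: leading byte 0xEE = 11101110 → 3-byte char #2 = EE AA 85.
Offset 6: leading byte 0xF3 = 11110011 → 4-byte char #3 = F3 97 AD BE.
Offset 10: leading byte 0xDE = 11011110 → 2-byte char #4 = DE 87.
Offset 12: leading byte 0xDA = 11011010 → 2-byte char #5 = DA B2.
Offset 14: leading byte 0xC5 = 11000101 → 2-byte char #6 = C5 A7.
Offset 16: leading byte 0xD2 = 11010010 → 2-byte char #7 = D2 BF.
Offset 18: leading byte 0xDF = 11011111 → 2-byte char #8 = DF 9F.
Leading byte 0xDF = 11011111 matches 110xxxxx → 2-byte sequence.
Byte 1: 0xDF = 11011111, payload 11111 (5 bits).
Byte 2: 0x9F = 10011111 (10xxxxxx ✓), payload 011111.
Concatenate: 11111011111 = 0x7DF (11 bits → U+07DF).

U+07DF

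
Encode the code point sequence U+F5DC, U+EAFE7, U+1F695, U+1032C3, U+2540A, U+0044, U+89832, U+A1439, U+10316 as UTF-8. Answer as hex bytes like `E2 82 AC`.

U+F5DC: 3-byte form → EF 97 9C.
U+EAFE7: 4-byte form → F3 AA BF A7.
U+1F695: 4-byte form → F0 9F 9A 95.
U+1032C3: 4-byte form → F4 83 8B 83.
U+2540A: 4-byte form → F0 A5 90 8A.
U+0044: 1-byte form → 44.
U+89832: 4-byte form → F2 89 A0 B2.
U+A1439: 4-byte form → F2 A1 90 B9.
U+10316: 4-byte form → F0 90 8C 96.
Concatenated (32 bytes): EF 97 9C F3 AA BF A7 F0 9F 9A 95 F4 83 8B 83 F0 A5 90 8A 44 F2 89 A0 B2 F2 A1 90 B9 F0 90 8C 96.

EF 97 9C F3 AA BF A7 F0 9F 9A 95 F4 83 8B 83 F0 A5 90 8A 44 F2 89 A0 B2 F2 A1 90 B9 F0 90 8C 96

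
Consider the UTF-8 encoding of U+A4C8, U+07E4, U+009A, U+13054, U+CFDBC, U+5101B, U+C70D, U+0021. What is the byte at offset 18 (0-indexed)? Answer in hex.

0x9B

U+A4C8 → 3-byte form EA 93 88 at offsets 0–2.
U+07E4 → 2-byte form DF A4 at offsets 3–4.
U+009A → 2-byte form C2 9A at offsets 5–6.
U+13054 → 4-byte form F0 93 81 94 at offsets 7–10.
U+CFDBC → 4-byte form F3 8F B6 BC at offsets 11–14.
U+5101B → 4-byte form F1 91 80 9B at offsets 15–18.
Offset 18 falls in char 6's range; it's byte 4 of F1 91 80 9B = 0x9B.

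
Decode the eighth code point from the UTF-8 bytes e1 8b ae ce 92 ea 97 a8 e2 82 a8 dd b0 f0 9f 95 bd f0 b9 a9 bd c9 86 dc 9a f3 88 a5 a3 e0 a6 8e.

U+0246

Offset 0: leading byte 0xE1 = 11100001 → 3-byte char #1 = E1 8B AE.
Offset 3: leading byte 0xCE = 11001110 → 2-byte char #2 = CE 92.
Offset 5: leading byte 0xEA = 11101010 → 3-byte char #3 = EA 97 A8.
Offset 8: leading byte 0xE2 = 11100010 → 3-byte char #4 = E2 82 A8.
Offset 11: leading byte 0xDD = 11011101 → 2-byte char #5 = DD B0.
Offset 13: leading byte 0xF0 = 11110000 → 4-byte char #6 = F0 9F 95 BD.
Offset 17: leading byte 0xF0 = 11110000 → 4-byte char #7 = F0 B9 A9 BD.
Offset 21: leading byte 0xC9 = 11001001 → 2-byte char #8 = C9 86.
Leading byte 0xC9 = 11001001 matches 110xxxxx → 2-byte sequence.
Byte 1: 0xC9 = 11001001, payload 01001 (5 bits).
Byte 2: 0x86 = 10000110 (10xxxxxx ✓), payload 000110.
Concatenate: 01001000110 = 0x246 (11 bits → U+0246).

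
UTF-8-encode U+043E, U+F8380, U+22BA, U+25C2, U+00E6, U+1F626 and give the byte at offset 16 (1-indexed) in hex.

0x9F

1-indexed offset 16 is 0-indexed offset 15.
U+043E → 2-byte form D0 BE at offsets 0–1.
U+F8380 → 4-byte form F3 B8 8E 80 at offsets 2–5.
U+22BA → 3-byte form E2 8A BA at offsets 6–8.
U+25C2 → 3-byte form E2 97 82 at offsets 9–11.
U+00E6 → 2-byte form C3 A6 at offsets 12–13.
U+1F626 → 4-byte form F0 9F 98 A6 at offsets 14–17.
Offset 15 falls in char 6's range; it's byte 2 of F0 9F 98 A6 = 0x9F.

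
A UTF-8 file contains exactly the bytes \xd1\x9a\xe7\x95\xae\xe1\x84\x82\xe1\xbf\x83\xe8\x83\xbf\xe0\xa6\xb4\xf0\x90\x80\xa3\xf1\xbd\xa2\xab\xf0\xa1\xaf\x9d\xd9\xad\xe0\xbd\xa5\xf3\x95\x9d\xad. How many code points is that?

12

Byte at offset 0: 0xD1 = 11010001 → 2-byte char (#1). Advance 2.
Byte at offset 2: 0xE7 = 11100111 → 3-byte char (#2). Advance 3.
Byte at offset 5: 0xE1 = 11100001 → 3-byte char (#3). Advance 3.
Byte at offset 8: 0xE1 = 11100001 → 3-byte char (#4). Advance 3.
Byte at offset 11: 0xE8 = 11101000 → 3-byte char (#5). Advance 3.
Byte at offset 14: 0xE0 = 11100000 → 3-byte char (#6). Advance 3.
Byte at offset 17: 0xF0 = 11110000 → 4-byte char (#7). Advance 4.
Byte at offset 21: 0xF1 = 11110001 → 4-byte char (#8). Advance 4.
Byte at offset 25: 0xF0 = 11110000 → 4-byte char (#9). Advance 4.
Byte at offset 29: 0xD9 = 11011001 → 2-byte char (#10). Advance 2.
Byte at offset 31: 0xE0 = 11100000 → 3-byte char (#11). Advance 3.
Byte at offset 34: 0xF3 = 11110011 → 4-byte char (#12). Advance 4.
Reached end at offset 38 after 12 code points.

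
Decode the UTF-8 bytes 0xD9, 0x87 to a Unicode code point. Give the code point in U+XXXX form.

U+0647

Leading byte 0xD9 = 11011001 matches 110xxxxx → 2-byte sequence.
Byte 1: 0xD9 = 11011001, payload 11001 (5 bits).
Byte 2: 0x87 = 10000111 (10xxxxxx ✓), payload 000111.
Concatenate: 11001000111 = 0x647 (11 bits → U+0647).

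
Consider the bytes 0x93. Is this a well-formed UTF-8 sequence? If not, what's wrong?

invalid (continuation byte with no leading byte)

Byte 0x93 = 10010011 has the form 10xxxxxx — a continuation byte — but there is no preceding leading byte.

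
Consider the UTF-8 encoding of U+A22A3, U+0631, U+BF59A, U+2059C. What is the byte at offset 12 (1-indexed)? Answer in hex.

1-indexed offset 12 is 0-indexed offset 11.
U+A22A3 → 4-byte form F2 A2 8A A3 at offsets 0–3.
U+0631 → 2-byte form D8 B1 at offsets 4–5.
U+BF59A → 4-byte form F2 BF 96 9A at offsets 6–9.
U+2059C → 4-byte form F0 A0 96 9C at offsets 10–13.
Offset 11 falls in char 4's range; it's byte 2 of F0 A0 96 9C = 0xA0.

0xA0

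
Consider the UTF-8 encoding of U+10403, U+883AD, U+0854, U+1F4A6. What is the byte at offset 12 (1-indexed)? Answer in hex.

1-indexed offset 12 is 0-indexed offset 11.
U+10403 → 4-byte form F0 90 90 83 at offsets 0–3.
U+883AD → 4-byte form F2 88 8E AD at offsets 4–7.
U+0854 → 3-byte form E0 A1 94 at offsets 8–10.
U+1F4A6 → 4-byte form F0 9F 92 A6 at offsets 11–14.
Offset 11 falls in char 4's range; it's byte 1 of F0 9F 92 A6 = 0xF0.

0xF0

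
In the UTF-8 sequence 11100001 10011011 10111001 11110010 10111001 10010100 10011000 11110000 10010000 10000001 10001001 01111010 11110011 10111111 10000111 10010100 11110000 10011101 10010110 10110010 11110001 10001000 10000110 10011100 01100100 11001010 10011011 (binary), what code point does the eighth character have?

Offset 0: leading byte 0xE1 = 11100001 → 3-byte char #1 = E1 9B B9.
Offset 3: leading byte 0xF2 = 11110010 → 4-byte char #2 = F2 B9 94 98.
Offset 7: leading byte 0xF0 = 11110000 → 4-byte char #3 = F0 90 81 89.
Offset 11: leading byte 0x7A = 01111010 → 1-byte char #4 = 7A.
Offset 12: leading byte 0xF3 = 11110011 → 4-byte char #5 = F3 BF 87 94.
Offset 16: leading byte 0xF0 = 11110000 → 4-byte char #6 = F0 9D 96 B2.
Offset 20: leading byte 0xF1 = 11110001 → 4-byte char #7 = F1 88 86 9C.
Offset 24: leading byte 0x64 = 01100100 → 1-byte char #8 = 64.
Leading byte 0x64 = 01100100 matches 0xxxxxxx → 1-byte sequence.
Byte 1: 0x64 = 01100100, payload 1100100 (7 bits).
Concatenate: 1100100 = 0x64 (7 bits → U+0064).

U+0064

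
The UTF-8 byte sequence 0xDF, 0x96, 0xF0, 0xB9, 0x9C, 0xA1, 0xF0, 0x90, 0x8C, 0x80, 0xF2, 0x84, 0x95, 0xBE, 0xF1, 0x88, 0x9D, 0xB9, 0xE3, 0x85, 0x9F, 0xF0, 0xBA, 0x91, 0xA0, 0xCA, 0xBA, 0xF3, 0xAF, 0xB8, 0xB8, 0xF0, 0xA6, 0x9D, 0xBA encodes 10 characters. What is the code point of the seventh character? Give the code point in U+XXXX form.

U+3A460

Offset 0: leading byte 0xDF = 11011111 → 2-byte char #1 = DF 96.
Offset 2: leading byte 0xF0 = 11110000 → 4-byte char #2 = F0 B9 9C A1.
Offset 6: leading byte 0xF0 = 11110000 → 4-byte char #3 = F0 90 8C 80.
Offset 10: leading byte 0xF2 = 11110010 → 4-byte char #4 = F2 84 95 BE.
Offset 14: leading byte 0xF1 = 11110001 → 4-byte char #5 = F1 88 9D B9.
Offset 18: leading byte 0xE3 = 11100011 → 3-byte char #6 = E3 85 9F.
Offset 21: leading byte 0xF0 = 11110000 → 4-byte char #7 = F0 BA 91 A0.
Leading byte 0xF0 = 11110000 matches 11110xxx → 4-byte sequence.
Byte 1: 0xF0 = 11110000, payload 000 (3 bits).
Byte 2: 0xBA = 10111010 (10xxxxxx ✓), payload 111010.
Byte 3: 0x91 = 10010001 (10xxxxxx ✓), payload 010001.
Byte 4: 0xA0 = 10100000 (10xxxxxx ✓), payload 100000.
Concatenate: 000111010010001100000 = 0x3A460 (21 bits → U+3A460).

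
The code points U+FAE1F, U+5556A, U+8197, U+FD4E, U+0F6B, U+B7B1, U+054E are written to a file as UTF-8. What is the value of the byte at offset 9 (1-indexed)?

0xE8

1-indexed offset 9 is 0-indexed offset 8.
U+FAE1F → 4-byte form F3 BA B8 9F at offsets 0–3.
U+5556A → 4-byte form F1 95 95 AA at offsets 4–7.
U+8197 → 3-byte form E8 86 97 at offsets 8–10.
Offset 8 falls in char 3's range; it's byte 1 of E8 86 97 = 0xE8.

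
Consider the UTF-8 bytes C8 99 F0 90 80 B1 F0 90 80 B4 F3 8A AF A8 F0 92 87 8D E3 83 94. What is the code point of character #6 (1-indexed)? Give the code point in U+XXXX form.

Offset 0: leading byte 0xC8 = 11001000 → 2-byte char #1 = C8 99.
Offset 2: leading byte 0xF0 = 11110000 → 4-byte char #2 = F0 90 80 B1.
Offset 6: leading byte 0xF0 = 11110000 → 4-byte char #3 = F0 90 80 B4.
Offset 10: leading byte 0xF3 = 11110011 → 4-byte char #4 = F3 8A AF A8.
Offset 14: leading byte 0xF0 = 11110000 → 4-byte char #5 = F0 92 87 8D.
Offset 18: leading byte 0xE3 = 11100011 → 3-byte char #6 = E3 83 94.
Leading byte 0xE3 = 11100011 matches 1110xxxx → 3-byte sequence.
Byte 1: 0xE3 = 11100011, payload 0011 (4 bits).
Byte 2: 0x83 = 10000011 (10xxxxxx ✓), payload 000011.
Byte 3: 0x94 = 10010100 (10xxxxxx ✓), payload 010100.
Concatenate: 0011000011010100 = 0x30D4 (16 bits → U+30D4).

U+30D4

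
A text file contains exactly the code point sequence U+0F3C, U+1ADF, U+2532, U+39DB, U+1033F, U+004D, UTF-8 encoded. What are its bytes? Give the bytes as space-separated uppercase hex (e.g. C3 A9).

E0 BC BC E1 AB 9F E2 94 B2 E3 A7 9B F0 90 8C BF 4D

U+0F3C: 3-byte form → E0 BC BC.
U+1ADF: 3-byte form → E1 AB 9F.
U+2532: 3-byte form → E2 94 B2.
U+39DB: 3-byte form → E3 A7 9B.
U+1033F: 4-byte form → F0 90 8C BF.
U+004D: 1-byte form → 4D.
Concatenated (17 bytes): E0 BC BC E1 AB 9F E2 94 B2 E3 A7 9B F0 90 8C BF 4D.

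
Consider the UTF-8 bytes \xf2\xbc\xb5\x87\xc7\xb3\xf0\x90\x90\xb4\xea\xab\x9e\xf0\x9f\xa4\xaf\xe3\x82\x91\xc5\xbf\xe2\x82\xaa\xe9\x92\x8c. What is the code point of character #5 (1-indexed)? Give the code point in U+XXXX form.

Offset 0: leading byte 0xF2 = 11110010 → 4-byte char #1 = F2 BC B5 87.
Offset 4: leading byte 0xC7 = 11000111 → 2-byte char #2 = C7 B3.
Offset 6: leading byte 0xF0 = 11110000 → 4-byte char #3 = F0 90 90 B4.
Offset 10: leading byte 0xEA = 11101010 → 3-byte char #4 = EA AB 9E.
Offset 13: leading byte 0xF0 = 11110000 → 4-byte char #5 = F0 9F A4 AF.
Leading byte 0xF0 = 11110000 matches 11110xxx → 4-byte sequence.
Byte 1: 0xF0 = 11110000, payload 000 (3 bits).
Byte 2: 0x9F = 10011111 (10xxxxxx ✓), payload 011111.
Byte 3: 0xA4 = 10100100 (10xxxxxx ✓), payload 100100.
Byte 4: 0xAF = 10101111 (10xxxxxx ✓), payload 101111.
Concatenate: 000011111100100101111 = 0x1F92F (21 bits → U+1F92F).

U+1F92F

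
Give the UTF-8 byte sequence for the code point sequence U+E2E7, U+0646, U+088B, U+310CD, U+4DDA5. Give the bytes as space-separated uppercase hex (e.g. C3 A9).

EE 8B A7 D9 86 E0 A2 8B F0 B1 83 8D F1 8D B6 A5

U+E2E7: 3-byte form → EE 8B A7.
U+0646: 2-byte form → D9 86.
U+088B: 3-byte form → E0 A2 8B.
U+310CD: 4-byte form → F0 B1 83 8D.
U+4DDA5: 4-byte form → F1 8D B6 A5.
Concatenated (16 bytes): EE 8B A7 D9 86 E0 A2 8B F0 B1 83 8D F1 8D B6 A5.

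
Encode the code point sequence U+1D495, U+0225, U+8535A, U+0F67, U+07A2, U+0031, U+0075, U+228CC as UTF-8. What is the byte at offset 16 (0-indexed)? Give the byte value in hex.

U+1D495 → 4-byte form F0 9D 92 95 at offsets 0–3.
U+0225 → 2-byte form C8 A5 at offsets 4–5.
U+8535A → 4-byte form F2 85 8D 9A at offsets 6–9.
U+0F67 → 3-byte form E0 BD A7 at offsets 10–12.
U+07A2 → 2-byte form DE A2 at offsets 13–14.
U+0031 → 1-byte form 31 at offsets 15–15.
U+0075 → 1-byte form 75 at offsets 16–16.
Offset 16 falls in char 7's range; it's byte 1 of 75 = 0x75.

0x75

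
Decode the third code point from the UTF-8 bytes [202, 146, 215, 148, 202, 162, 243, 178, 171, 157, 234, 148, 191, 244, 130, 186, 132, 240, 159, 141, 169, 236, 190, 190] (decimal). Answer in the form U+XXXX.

Offset 0: leading byte 0xCA = 11001010 → 2-byte char #1 = CA 92.
Offset 2: leading byte 0xD7 = 11010111 → 2-byte char #2 = D7 94.
Offset 4: leading byte 0xCA = 11001010 → 2-byte char #3 = CA A2.
Leading byte 0xCA = 11001010 matches 110xxxxx → 2-byte sequence.
Byte 1: 0xCA = 11001010, payload 01010 (5 bits).
Byte 2: 0xA2 = 10100010 (10xxxxxx ✓), payload 100010.
Concatenate: 01010100010 = 0x2A2 (11 bits → U+02A2).

U+02A2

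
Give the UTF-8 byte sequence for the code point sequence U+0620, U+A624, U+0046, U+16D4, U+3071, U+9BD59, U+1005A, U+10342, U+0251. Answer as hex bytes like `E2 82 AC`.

U+0620: 2-byte form → D8 A0.
U+A624: 3-byte form → EA 98 A4.
U+0046: 1-byte form → 46.
U+16D4: 3-byte form → E1 9B 94.
U+3071: 3-byte form → E3 81 B1.
U+9BD59: 4-byte form → F2 9B B5 99.
U+1005A: 4-byte form → F0 90 81 9A.
U+10342: 4-byte form → F0 90 8D 82.
U+0251: 2-byte form → C9 91.
Concatenated (26 bytes): D8 A0 EA 98 A4 46 E1 9B 94 E3 81 B1 F2 9B B5 99 F0 90 81 9A F0 90 8D 82 C9 91.

D8 A0 EA 98 A4 46 E1 9B 94 E3 81 B1 F2 9B B5 99 F0 90 81 9A F0 90 8D 82 C9 91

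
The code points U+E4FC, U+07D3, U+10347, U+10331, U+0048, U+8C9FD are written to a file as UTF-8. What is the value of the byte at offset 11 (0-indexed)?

U+E4FC → 3-byte form EE 93 BC at offsets 0–2.
U+07D3 → 2-byte form DF 93 at offsets 3–4.
U+10347 → 4-byte form F0 90 8D 87 at offsets 5–8.
U+10331 → 4-byte form F0 90 8C B1 at offsets 9–12.
Offset 11 falls in char 4's range; it's byte 3 of F0 90 8C B1 = 0x8C.

0x8C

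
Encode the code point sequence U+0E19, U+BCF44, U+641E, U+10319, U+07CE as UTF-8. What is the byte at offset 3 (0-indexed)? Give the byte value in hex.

U+0E19 → 3-byte form E0 B8 99 at offsets 0–2.
U+BCF44 → 4-byte form F2 BC BD 84 at offsets 3–6.
Offset 3 falls in char 2's range; it's byte 1 of F2 BC BD 84 = 0xF2.

0xF2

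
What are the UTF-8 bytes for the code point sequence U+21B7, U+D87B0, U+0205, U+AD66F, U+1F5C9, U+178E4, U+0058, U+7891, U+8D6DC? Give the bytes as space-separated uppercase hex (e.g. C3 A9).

U+21B7: 3-byte form → E2 86 B7.
U+D87B0: 4-byte form → F3 98 9E B0.
U+0205: 2-byte form → C8 85.
U+AD66F: 4-byte form → F2 AD 99 AF.
U+1F5C9: 4-byte form → F0 9F 97 89.
U+178E4: 4-byte form → F0 97 A3 A4.
U+0058: 1-byte form → 58.
U+7891: 3-byte form → E7 A2 91.
U+8D6DC: 4-byte form → F2 8D 9B 9C.
Concatenated (29 bytes): E2 86 B7 F3 98 9E B0 C8 85 F2 AD 99 AF F0 9F 97 89 F0 97 A3 A4 58 E7 A2 91 F2 8D 9B 9C.

E2 86 B7 F3 98 9E B0 C8 85 F2 AD 99 AF F0 9F 97 89 F0 97 A3 A4 58 E7 A2 91 F2 8D 9B 9C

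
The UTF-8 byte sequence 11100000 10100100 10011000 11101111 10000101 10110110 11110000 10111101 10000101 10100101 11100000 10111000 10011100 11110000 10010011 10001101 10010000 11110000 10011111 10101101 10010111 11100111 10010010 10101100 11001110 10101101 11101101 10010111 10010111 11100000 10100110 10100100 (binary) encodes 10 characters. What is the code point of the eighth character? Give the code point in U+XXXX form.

U+03AD

Offset 0: leading byte 0xE0 = 11100000 → 3-byte char #1 = E0 A4 98.
Offset 3: leading byte 0xEF = 11101111 → 3-byte char #2 = EF 85 B6.
Offset 6: leading byte 0xF0 = 11110000 → 4-byte char #3 = F0 BD 85 A5.
Offset 10: leading byte 0xE0 = 11100000 → 3-byte char #4 = E0 B8 9C.
Offset 13: leading byte 0xF0 = 11110000 → 4-byte char #5 = F0 93 8D 90.
Offset 17: leading byte 0xF0 = 11110000 → 4-byte char #6 = F0 9F AD 97.
Offset 21: leading byte 0xE7 = 11100111 → 3-byte char #7 = E7 92 AC.
Offset 24: leading byte 0xCE = 11001110 → 2-byte char #8 = CE AD.
Leading byte 0xCE = 11001110 matches 110xxxxx → 2-byte sequence.
Byte 1: 0xCE = 11001110, payload 01110 (5 bits).
Byte 2: 0xAD = 10101101 (10xxxxxx ✓), payload 101101.
Concatenate: 01110101101 = 0x3AD (11 bits → U+03AD).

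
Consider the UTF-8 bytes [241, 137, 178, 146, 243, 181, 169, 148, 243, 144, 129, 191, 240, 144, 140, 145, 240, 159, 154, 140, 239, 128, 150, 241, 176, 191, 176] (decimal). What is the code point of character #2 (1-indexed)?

U+F5A54

Offset 0: leading byte 0xF1 = 11110001 → 4-byte char #1 = F1 89 B2 92.
Offset 4: leading byte 0xF3 = 11110011 → 4-byte char #2 = F3 B5 A9 94.
Leading byte 0xF3 = 11110011 matches 11110xxx → 4-byte sequence.
Byte 1: 0xF3 = 11110011, payload 011 (3 bits).
Byte 2: 0xB5 = 10110101 (10xxxxxx ✓), payload 110101.
Byte 3: 0xA9 = 10101001 (10xxxxxx ✓), payload 101001.
Byte 4: 0x94 = 10010100 (10xxxxxx ✓), payload 010100.
Concatenate: 011110101101001010100 = 0xF5A54 (21 bits → U+F5A54).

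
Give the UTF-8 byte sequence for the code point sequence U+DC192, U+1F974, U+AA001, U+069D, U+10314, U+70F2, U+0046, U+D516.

F3 9C 86 92 F0 9F A5 B4 F2 AA 80 81 DA 9D F0 90 8C 94 E7 83 B2 46 ED 94 96

U+DC192: 4-byte form → F3 9C 86 92.
U+1F974: 4-byte form → F0 9F A5 B4.
U+AA001: 4-byte form → F2 AA 80 81.
U+069D: 2-byte form → DA 9D.
U+10314: 4-byte form → F0 90 8C 94.
U+70F2: 3-byte form → E7 83 B2.
U+0046: 1-byte form → 46.
U+D516: 3-byte form → ED 94 96.
Concatenated (25 bytes): F3 9C 86 92 F0 9F A5 B4 F2 AA 80 81 DA 9D F0 90 8C 94 E7 83 B2 46 ED 94 96.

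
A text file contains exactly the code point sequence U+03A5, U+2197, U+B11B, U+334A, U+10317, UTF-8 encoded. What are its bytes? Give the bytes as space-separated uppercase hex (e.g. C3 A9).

CE A5 E2 86 97 EB 84 9B E3 8D 8A F0 90 8C 97

U+03A5: 2-byte form → CE A5.
U+2197: 3-byte form → E2 86 97.
U+B11B: 3-byte form → EB 84 9B.
U+334A: 3-byte form → E3 8D 8A.
U+10317: 4-byte form → F0 90 8C 97.
Concatenated (15 bytes): CE A5 E2 86 97 EB 84 9B E3 8D 8A F0 90 8C 97.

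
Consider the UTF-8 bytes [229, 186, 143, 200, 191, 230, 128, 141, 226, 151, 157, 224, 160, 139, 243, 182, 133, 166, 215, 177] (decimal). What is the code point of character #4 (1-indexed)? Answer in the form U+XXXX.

Offset 0: leading byte 0xE5 = 11100101 → 3-byte char #1 = E5 BA 8F.
Offset 3: leading byte 0xC8 = 11001000 → 2-byte char #2 = C8 BF.
Offset 5: leading byte 0xE6 = 11100110 → 3-byte char #3 = E6 80 8D.
Offset 8: leading byte 0xE2 = 11100010 → 3-byte char #4 = E2 97 9D.
Leading byte 0xE2 = 11100010 matches 1110xxxx → 3-byte sequence.
Byte 1: 0xE2 = 11100010, payload 0010 (4 bits).
Byte 2: 0x97 = 10010111 (10xxxxxx ✓), payload 010111.
Byte 3: 0x9D = 10011101 (10xxxxxx ✓), payload 011101.
Concatenate: 0010010111011101 = 0x25DD (16 bits → U+25DD).

U+25DD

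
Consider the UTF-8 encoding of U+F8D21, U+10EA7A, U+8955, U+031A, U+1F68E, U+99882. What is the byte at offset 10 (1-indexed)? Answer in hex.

1-indexed offset 10 is 0-indexed offset 9.
U+F8D21 → 4-byte form F3 B8 B4 A1 at offsets 0–3.
U+10EA7A → 4-byte form F4 8E A9 BA at offsets 4–7.
U+8955 → 3-byte form E8 A5 95 at offsets 8–10.
Offset 9 falls in char 3's range; it's byte 2 of E8 A5 95 = 0xA5.

0xA5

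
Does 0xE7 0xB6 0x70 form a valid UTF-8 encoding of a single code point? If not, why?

Leading byte 0xE7 = 11100111 → 3-byte form.
Byte 3 is 0x70 = 01110000, which is not 10xxxxxx — expected a continuation byte.

invalid (non-continuation byte where continuation expected)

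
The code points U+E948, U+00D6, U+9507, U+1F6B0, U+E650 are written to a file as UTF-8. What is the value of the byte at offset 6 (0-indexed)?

U+E948 → 3-byte form EE A5 88 at offsets 0–2.
U+00D6 → 2-byte form C3 96 at offsets 3–4.
U+9507 → 3-byte form E9 94 87 at offsets 5–7.
Offset 6 falls in char 3's range; it's byte 2 of E9 94 87 = 0x94.

0x94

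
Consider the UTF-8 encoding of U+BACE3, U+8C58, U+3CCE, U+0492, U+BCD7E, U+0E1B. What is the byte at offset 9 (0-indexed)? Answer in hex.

0x8E

U+BACE3 → 4-byte form F2 BA B3 A3 at offsets 0–3.
U+8C58 → 3-byte form E8 B1 98 at offsets 4–6.
U+3CCE → 3-byte form E3 B3 8E at offsets 7–9.
Offset 9 falls in char 3's range; it's byte 3 of E3 B3 8E = 0x8E.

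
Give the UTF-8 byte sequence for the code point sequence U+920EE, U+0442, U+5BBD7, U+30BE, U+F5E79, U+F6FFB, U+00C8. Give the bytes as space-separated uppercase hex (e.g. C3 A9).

U+920EE: 4-byte form → F2 92 83 AE.
U+0442: 2-byte form → D1 82.
U+5BBD7: 4-byte form → F1 9B AF 97.
U+30BE: 3-byte form → E3 82 BE.
U+F5E79: 4-byte form → F3 B5 B9 B9.
U+F6FFB: 4-byte form → F3 B6 BF BB.
U+00C8: 2-byte form → C3 88.
Concatenated (23 bytes): F2 92 83 AE D1 82 F1 9B AF 97 E3 82 BE F3 B5 B9 B9 F3 B6 BF BB C3 88.

F2 92 83 AE D1 82 F1 9B AF 97 E3 82 BE F3 B5 B9 B9 F3 B6 BF BB C3 88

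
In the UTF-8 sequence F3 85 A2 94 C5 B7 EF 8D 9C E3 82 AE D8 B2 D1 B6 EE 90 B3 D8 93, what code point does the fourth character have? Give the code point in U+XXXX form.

U+30AE

Offset 0: leading byte 0xF3 = 11110011 → 4-byte char #1 = F3 85 A2 94.
Offset 4: leading byte 0xC5 = 11000101 → 2-byte char #2 = C5 B7.
Offset 6: leading byte 0xEF = 11101111 → 3-byte char #3 = EF 8D 9C.
Offset 9: leading byte 0xE3 = 11100011 → 3-byte char #4 = E3 82 AE.
Leading byte 0xE3 = 11100011 matches 1110xxxx → 3-byte sequence.
Byte 1: 0xE3 = 11100011, payload 0011 (4 bits).
Byte 2: 0x82 = 10000010 (10xxxxxx ✓), payload 000010.
Byte 3: 0xAE = 10101110 (10xxxxxx ✓), payload 101110.
Concatenate: 0011000010101110 = 0x30AE (16 bits → U+30AE).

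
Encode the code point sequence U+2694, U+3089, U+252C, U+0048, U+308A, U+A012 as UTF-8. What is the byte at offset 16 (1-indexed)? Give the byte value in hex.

1-indexed offset 16 is 0-indexed offset 15.
U+2694 → 3-byte form E2 9A 94 at offsets 0–2.
U+3089 → 3-byte form E3 82 89 at offsets 3–5.
U+252C → 3-byte form E2 94 AC at offsets 6–8.
U+0048 → 1-byte form 48 at offsets 9–9.
U+308A → 3-byte form E3 82 8A at offsets 10–12.
U+A012 → 3-byte form EA 80 92 at offsets 13–15.
Offset 15 falls in char 6's range; it's byte 3 of EA 80 92 = 0x92.

0x92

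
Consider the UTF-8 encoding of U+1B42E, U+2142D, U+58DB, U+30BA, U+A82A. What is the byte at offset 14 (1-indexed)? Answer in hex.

1-indexed offset 14 is 0-indexed offset 13.
U+1B42E → 4-byte form F0 9B 90 AE at offsets 0–3.
U+2142D → 4-byte form F0 A1 90 AD at offsets 4–7.
U+58DB → 3-byte form E5 A3 9B at offsets 8–10.
U+30BA → 3-byte form E3 82 BA at offsets 11–13.
Offset 13 falls in char 4's range; it's byte 3 of E3 82 BA = 0xBA.

0xBA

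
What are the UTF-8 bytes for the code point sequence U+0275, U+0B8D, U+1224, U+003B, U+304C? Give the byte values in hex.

U+0275: 2-byte form → C9 B5.
U+0B8D: 3-byte form → E0 AE 8D.
U+1224: 3-byte form → E1 88 A4.
U+003B: 1-byte form → 3B.
U+304C: 3-byte form → E3 81 8C.
Concatenated (12 bytes): C9 B5 E0 AE 8D E1 88 A4 3B E3 81 8C.

C9 B5 E0 AE 8D E1 88 A4 3B E3 81 8C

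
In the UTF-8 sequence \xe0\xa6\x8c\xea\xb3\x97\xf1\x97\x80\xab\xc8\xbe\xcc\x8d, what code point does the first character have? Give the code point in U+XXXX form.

U+098C

Offset 0: leading byte 0xE0 = 11100000 → 3-byte char #1 = E0 A6 8C.
Leading byte 0xE0 = 11100000 matches 1110xxxx → 3-byte sequence.
Byte 1: 0xE0 = 11100000, payload 0000 (4 bits).
Byte 2: 0xA6 = 10100110 (10xxxxxx ✓), payload 100110.
Byte 3: 0x8C = 10001100 (10xxxxxx ✓), payload 001100.
Concatenate: 0000100110001100 = 0x98C (16 bits → U+098C).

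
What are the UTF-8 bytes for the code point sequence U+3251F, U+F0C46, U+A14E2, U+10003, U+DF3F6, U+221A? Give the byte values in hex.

F0 B2 94 9F F3 B0 B1 86 F2 A1 93 A2 F0 90 80 83 F3 9F 8F B6 E2 88 9A

U+3251F: 4-byte form → F0 B2 94 9F.
U+F0C46: 4-byte form → F3 B0 B1 86.
U+A14E2: 4-byte form → F2 A1 93 A2.
U+10003: 4-byte form → F0 90 80 83.
U+DF3F6: 4-byte form → F3 9F 8F B6.
U+221A: 3-byte form → E2 88 9A.
Concatenated (23 bytes): F0 B2 94 9F F3 B0 B1 86 F2 A1 93 A2 F0 90 80 83 F3 9F 8F B6 E2 88 9A.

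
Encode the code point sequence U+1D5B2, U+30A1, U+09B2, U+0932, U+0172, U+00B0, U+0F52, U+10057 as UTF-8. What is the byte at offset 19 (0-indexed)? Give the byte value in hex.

U+1D5B2 → 4-byte form F0 9D 96 B2 at offsets 0–3.
U+30A1 → 3-byte form E3 82 A1 at offsets 4–6.
U+09B2 → 3-byte form E0 A6 B2 at offsets 7–9.
U+0932 → 3-byte form E0 A4 B2 at offsets 10–12.
U+0172 → 2-byte form C5 B2 at offsets 13–14.
U+00B0 → 2-byte form C2 B0 at offsets 15–16.
U+0F52 → 3-byte form E0 BD 92 at offsets 17–19.
Offset 19 falls in char 7's range; it's byte 3 of E0 BD 92 = 0x92.

0x92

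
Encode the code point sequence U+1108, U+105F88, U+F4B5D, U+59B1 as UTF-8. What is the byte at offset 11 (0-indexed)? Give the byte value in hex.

U+1108 → 3-byte form E1 84 88 at offsets 0–2.
U+105F88 → 4-byte form F4 85 BE 88 at offsets 3–6.
U+F4B5D → 4-byte form F3 B4 AD 9D at offsets 7–10.
U+59B1 → 3-byte form E5 A6 B1 at offsets 11–13.
Offset 11 falls in char 4's range; it's byte 1 of E5 A6 B1 = 0xE5.

0xE5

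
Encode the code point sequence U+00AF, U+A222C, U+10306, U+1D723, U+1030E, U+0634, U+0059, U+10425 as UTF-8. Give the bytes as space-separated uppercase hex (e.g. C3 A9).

U+00AF: 2-byte form → C2 AF.
U+A222C: 4-byte form → F2 A2 88 AC.
U+10306: 4-byte form → F0 90 8C 86.
U+1D723: 4-byte form → F0 9D 9C A3.
U+1030E: 4-byte form → F0 90 8C 8E.
U+0634: 2-byte form → D8 B4.
U+0059: 1-byte form → 59.
U+10425: 4-byte form → F0 90 90 A5.
Concatenated (25 bytes): C2 AF F2 A2 88 AC F0 90 8C 86 F0 9D 9C A3 F0 90 8C 8E D8 B4 59 F0 90 90 A5.

C2 AF F2 A2 88 AC F0 90 8C 86 F0 9D 9C A3 F0 90 8C 8E D8 B4 59 F0 90 90 A5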